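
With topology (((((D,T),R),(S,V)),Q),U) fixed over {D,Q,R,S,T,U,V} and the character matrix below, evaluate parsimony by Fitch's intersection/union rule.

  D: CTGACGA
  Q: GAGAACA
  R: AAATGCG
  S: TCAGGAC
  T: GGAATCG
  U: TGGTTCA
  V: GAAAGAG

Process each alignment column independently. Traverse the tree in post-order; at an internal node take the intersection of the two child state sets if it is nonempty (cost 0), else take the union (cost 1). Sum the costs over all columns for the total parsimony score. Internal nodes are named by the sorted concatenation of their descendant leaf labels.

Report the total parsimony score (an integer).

site 0, node DT: D={C} ∪ T={G} → {C,G} (+1)
site 0, node DRT: DT={C,G} ∪ R={A} → {A,C,G} (+1)
site 0, node SV: S={T} ∪ V={G} → {G,T} (+1)
site 0, node DRSTV: DRT={A,C,G} ∩ SV={G,T} → {G} (+0)
site 0, node DQRSTV: DRSTV={G} ∩ Q={G} → {G} (+0)
site 0, node DQRSTUV: DQRSTV={G} ∪ U={T} → {G,T} (+1)
site 1, node DT: D={T} ∪ T={G} → {G,T} (+1)
site 1, node DRT: DT={G,T} ∪ R={A} → {A,G,T} (+1)
site 1, node SV: S={C} ∪ V={A} → {A,C} (+1)
site 1, node DRSTV: DRT={A,G,T} ∩ SV={A,C} → {A} (+0)
site 1, node DQRSTV: DRSTV={A} ∩ Q={A} → {A} (+0)
site 1, node DQRSTUV: DQRSTV={A} ∪ U={G} → {A,G} (+1)
site 2, node DT: D={G} ∪ T={A} → {A,G} (+1)
site 2, node DRT: DT={A,G} ∩ R={A} → {A} (+0)
site 2, node SV: S={A} ∩ V={A} → {A} (+0)
site 2, node DRSTV: DRT={A} ∩ SV={A} → {A} (+0)
site 2, node DQRSTV: DRSTV={A} ∪ Q={G} → {A,G} (+1)
site 2, node DQRSTUV: DQRSTV={A,G} ∩ U={G} → {G} (+0)
site 3, node DT: D={A} ∩ T={A} → {A} (+0)
site 3, node DRT: DT={A} ∪ R={T} → {A,T} (+1)
site 3, node SV: S={G} ∪ V={A} → {A,G} (+1)
site 3, node DRSTV: DRT={A,T} ∩ SV={A,G} → {A} (+0)
site 3, node DQRSTV: DRSTV={A} ∩ Q={A} → {A} (+0)
site 3, node DQRSTUV: DQRSTV={A} ∪ U={T} → {A,T} (+1)
site 4, node DT: D={C} ∪ T={T} → {C,T} (+1)
site 4, node DRT: DT={C,T} ∪ R={G} → {C,G,T} (+1)
site 4, node SV: S={G} ∩ V={G} → {G} (+0)
site 4, node DRSTV: DRT={C,G,T} ∩ SV={G} → {G} (+0)
site 4, node DQRSTV: DRSTV={G} ∪ Q={A} → {A,G} (+1)
site 4, node DQRSTUV: DQRSTV={A,G} ∪ U={T} → {A,G,T} (+1)
site 5, node DT: D={G} ∪ T={C} → {C,G} (+1)
site 5, node DRT: DT={C,G} ∩ R={C} → {C} (+0)
site 5, node SV: S={A} ∩ V={A} → {A} (+0)
site 5, node DRSTV: DRT={C} ∪ SV={A} → {A,C} (+1)
site 5, node DQRSTV: DRSTV={A,C} ∩ Q={C} → {C} (+0)
site 5, node DQRSTUV: DQRSTV={C} ∩ U={C} → {C} (+0)
site 6, node DT: D={A} ∪ T={G} → {A,G} (+1)
site 6, node DRT: DT={A,G} ∩ R={G} → {G} (+0)
site 6, node SV: S={C} ∪ V={G} → {C,G} (+1)
site 6, node DRSTV: DRT={G} ∩ SV={C,G} → {G} (+0)
site 6, node DQRSTV: DRSTV={G} ∪ Q={A} → {A,G} (+1)
site 6, node DQRSTUV: DQRSTV={A,G} ∩ U={A} → {A} (+0)
per-site changes: [4, 4, 2, 3, 4, 2, 3]; total = 22

22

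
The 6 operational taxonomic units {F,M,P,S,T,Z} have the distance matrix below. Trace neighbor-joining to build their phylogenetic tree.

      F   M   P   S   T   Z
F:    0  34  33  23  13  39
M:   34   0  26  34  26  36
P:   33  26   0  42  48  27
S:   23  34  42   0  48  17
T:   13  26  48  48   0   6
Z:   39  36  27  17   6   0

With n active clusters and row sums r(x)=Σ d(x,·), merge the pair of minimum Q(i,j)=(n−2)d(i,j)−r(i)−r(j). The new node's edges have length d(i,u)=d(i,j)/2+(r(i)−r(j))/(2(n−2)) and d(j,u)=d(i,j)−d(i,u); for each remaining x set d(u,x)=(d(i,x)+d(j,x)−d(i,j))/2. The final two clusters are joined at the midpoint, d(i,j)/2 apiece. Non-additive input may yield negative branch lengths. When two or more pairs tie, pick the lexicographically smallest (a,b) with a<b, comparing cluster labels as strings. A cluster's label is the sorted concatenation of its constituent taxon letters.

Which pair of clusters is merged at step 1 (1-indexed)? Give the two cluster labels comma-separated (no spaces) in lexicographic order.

T,Z

iteration 1: select T,Z (d=6, Q=-242); attach at lengths (5, 1); label the merged cluster TZ
  updated: d(F,TZ)=23, d(M,TZ)=28, d(P,TZ)=69/2, d(S,TZ)=59/2
iteration 2: select M,P (d=26, Q=-359/2); attach at lengths (43/4, 61/4); label the merged cluster MP
  updated: d(F,MP)=41/2, d(MP,S)=25, d(MP,TZ)=73/4
iteration 3: select F,S (d=23, Q=-98); attach at lengths (35/4, 57/4); label the merged cluster FS
  updated: d(FS,MP)=45/4, d(FS,TZ)=59/4
iteration 4: select FS,MP (d=45/4, Q=-177/4); attach at lengths (31/8, 59/8); label the merged cluster FMPS
  updated: d(FMPS,TZ)=87/8
iteration 5: select FMPS,TZ (d=87/8); attach at lengths (87/16, 87/16); label the merged cluster FMPSTZ
final tree: (((F:35/4,S:57/4):31/8,(M:43/4,P:61/4):59/8):87/16,(T:5,Z:1):87/16)
total length: 617/8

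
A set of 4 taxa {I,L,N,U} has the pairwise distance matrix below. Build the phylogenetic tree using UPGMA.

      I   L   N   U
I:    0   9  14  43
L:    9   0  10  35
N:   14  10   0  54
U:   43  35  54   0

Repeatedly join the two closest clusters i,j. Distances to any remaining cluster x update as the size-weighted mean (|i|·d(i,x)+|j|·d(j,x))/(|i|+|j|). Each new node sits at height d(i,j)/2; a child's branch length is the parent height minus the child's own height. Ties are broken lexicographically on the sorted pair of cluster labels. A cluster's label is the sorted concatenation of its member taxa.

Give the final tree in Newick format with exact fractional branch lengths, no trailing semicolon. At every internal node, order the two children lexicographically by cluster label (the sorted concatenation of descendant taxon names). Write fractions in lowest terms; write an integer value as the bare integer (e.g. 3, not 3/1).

(((I:9/2,L:9/2):3/2,N:6):16,U:22)

step 1: merge (I,L) at d=9; branch lengths I→9/2, L→9/2; new cluster IL
  updated: d(IL,N)=12, d(IL,U)=39
step 2: merge (IL,N) at d=12; branch lengths IL→3/2, N→6; new cluster ILN
  updated: d(ILN,U)=44
step 3: merge (ILN,U) at d=44; branch lengths ILN→16, U→22; new cluster ILNU
final tree: (((I:9/2,L:9/2):3/2,N:6):16,U:22)
total length: 109/2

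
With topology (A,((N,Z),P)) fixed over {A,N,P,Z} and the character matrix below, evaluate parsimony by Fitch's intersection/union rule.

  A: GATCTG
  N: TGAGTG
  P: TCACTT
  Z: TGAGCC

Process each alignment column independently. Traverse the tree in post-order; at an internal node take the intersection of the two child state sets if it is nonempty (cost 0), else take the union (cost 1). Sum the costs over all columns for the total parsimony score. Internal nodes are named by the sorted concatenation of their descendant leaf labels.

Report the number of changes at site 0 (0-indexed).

1

site 0, node NZ: N={T} ∩ Z={T} → {T} (+0)
site 0, node NPZ: NZ={T} ∩ P={T} → {T} (+0)
site 0, node ANPZ: A={G} ∪ NPZ={T} → {G,T} (+1)
site 1, node NZ: N={G} ∩ Z={G} → {G} (+0)
site 1, node NPZ: NZ={G} ∪ P={C} → {C,G} (+1)
site 1, node ANPZ: A={A} ∪ NPZ={C,G} → {A,C,G} (+1)
site 2, node NZ: N={A} ∩ Z={A} → {A} (+0)
site 2, node NPZ: NZ={A} ∩ P={A} → {A} (+0)
site 2, node ANPZ: A={T} ∪ NPZ={A} → {A,T} (+1)
site 3, node NZ: N={G} ∩ Z={G} → {G} (+0)
site 3, node NPZ: NZ={G} ∪ P={C} → {C,G} (+1)
site 3, node ANPZ: A={C} ∩ NPZ={C,G} → {C} (+0)
site 4, node NZ: N={T} ∪ Z={C} → {C,T} (+1)
site 4, node NPZ: NZ={C,T} ∩ P={T} → {T} (+0)
site 4, node ANPZ: A={T} ∩ NPZ={T} → {T} (+0)
site 5, node NZ: N={G} ∪ Z={C} → {C,G} (+1)
site 5, node NPZ: NZ={C,G} ∪ P={T} → {C,G,T} (+1)
site 5, node ANPZ: A={G} ∩ NPZ={C,G,T} → {G} (+0)
per-site changes: [1, 2, 1, 1, 1, 2]; total = 8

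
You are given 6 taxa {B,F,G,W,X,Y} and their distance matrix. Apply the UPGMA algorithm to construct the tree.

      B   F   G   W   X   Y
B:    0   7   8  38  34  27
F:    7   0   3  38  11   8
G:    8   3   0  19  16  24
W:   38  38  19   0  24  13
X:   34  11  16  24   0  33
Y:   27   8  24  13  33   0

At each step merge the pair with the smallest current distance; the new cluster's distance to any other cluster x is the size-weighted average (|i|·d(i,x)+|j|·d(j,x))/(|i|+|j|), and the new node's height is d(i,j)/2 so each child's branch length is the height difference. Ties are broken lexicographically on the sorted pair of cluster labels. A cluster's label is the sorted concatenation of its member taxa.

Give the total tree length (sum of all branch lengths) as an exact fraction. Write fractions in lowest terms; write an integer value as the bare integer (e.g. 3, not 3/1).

step 1: merge (F,G) at d=3; branch lengths F→3/2, G→3/2; new cluster FG
  updated: d(B,FG)=15/2, d(FG,W)=57/2, d(FG,X)=27/2, d(FG,Y)=16
step 2: merge (B,FG) at d=15/2; branch lengths B→15/4, FG→9/4; new cluster BFG
  updated: d(BFG,W)=95/3, d(BFG,X)=61/3, d(BFG,Y)=59/3
step 3: merge (W,Y) at d=13; branch lengths W→13/2, Y→13/2; new cluster WY
  updated: d(BFG,WY)=77/3, d(WY,X)=57/2
step 4: merge (BFG,X) at d=61/3; branch lengths BFG→77/12, X→61/6; new cluster BFGX
  updated: d(BFGX,WY)=211/8
step 5: merge (BFGX,WY) at d=211/8; branch lengths BFGX→145/48, WY→107/16; new cluster BFGWXY
final tree: (((B:15/4,(F:3/2,G:3/2):9/4):77/12,X:61/6):145/48,(W:13/2,Y:13/2):107/16)
total length: 1159/24

1159/24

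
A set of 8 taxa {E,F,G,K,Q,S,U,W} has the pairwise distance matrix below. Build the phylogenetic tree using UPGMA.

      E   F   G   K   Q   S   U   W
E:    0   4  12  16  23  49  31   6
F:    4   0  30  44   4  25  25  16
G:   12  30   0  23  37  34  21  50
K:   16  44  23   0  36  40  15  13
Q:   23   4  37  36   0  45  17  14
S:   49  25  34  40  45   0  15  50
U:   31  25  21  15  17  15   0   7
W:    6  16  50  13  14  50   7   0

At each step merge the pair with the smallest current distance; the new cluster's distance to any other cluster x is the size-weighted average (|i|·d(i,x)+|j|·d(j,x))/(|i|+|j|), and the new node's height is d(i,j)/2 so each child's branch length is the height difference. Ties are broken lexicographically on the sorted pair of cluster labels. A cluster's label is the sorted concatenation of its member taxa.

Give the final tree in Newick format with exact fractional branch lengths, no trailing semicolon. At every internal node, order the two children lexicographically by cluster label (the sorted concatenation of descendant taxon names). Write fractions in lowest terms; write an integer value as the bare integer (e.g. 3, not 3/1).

(((((E:2,F:2):19/4,Q:27/4):167/36,(K:7,(U:7/2,W:7/2):7/2):79/18):109/36,G:173/12):337/84,S:129/7)

iteration 1: select E,F (d=4); attach at lengths (2, 2); label the merged cluster EF
  updated: d(EF,G)=21, d(EF,K)=30, d(EF,Q)=27/2, d(EF,S)=37, d(EF,U)=28, d(EF,W)=11
iteration 2: select U,W (d=7); attach at lengths (7/2, 7/2); label the merged cluster UW
  updated: d(EF,UW)=39/2, d(G,UW)=71/2, d(K,UW)=14, d(Q,UW)=31/2, d(S,UW)=65/2
iteration 3: select EF,Q (d=27/2); attach at lengths (19/4, 27/4); label the merged cluster EFQ
  updated: d(EFQ,G)=79/3, d(EFQ,K)=32, d(EFQ,S)=119/3, d(EFQ,UW)=109/6
iteration 4: select K,UW (d=14); attach at lengths (7, 7/2); label the merged cluster KUW
  updated: d(EFQ,KUW)=205/9, d(G,KUW)=94/3, d(KUW,S)=35
iteration 5: select EFQ,KUW (d=205/9); attach at lengths (167/36, 79/18); label the merged cluster EFKQUW
  updated: d(EFKQUW,G)=173/6, d(EFKQUW,S)=112/3
iteration 6: select EFKQUW,G (d=173/6); attach at lengths (109/36, 173/12); label the merged cluster EFGKQUW
  updated: d(EFGKQUW,S)=258/7
iteration 7: select EFGKQUW,S (d=258/7); attach at lengths (337/84, 129/7); label the merged cluster EFGKQSUW
final tree: (((((E:2,F:2):19/4,Q:27/4):167/36,(K:7,(U:7/2,W:7/2):7/2):79/18):109/36,G:173/12):337/84,S:129/7)
total length: 10321/126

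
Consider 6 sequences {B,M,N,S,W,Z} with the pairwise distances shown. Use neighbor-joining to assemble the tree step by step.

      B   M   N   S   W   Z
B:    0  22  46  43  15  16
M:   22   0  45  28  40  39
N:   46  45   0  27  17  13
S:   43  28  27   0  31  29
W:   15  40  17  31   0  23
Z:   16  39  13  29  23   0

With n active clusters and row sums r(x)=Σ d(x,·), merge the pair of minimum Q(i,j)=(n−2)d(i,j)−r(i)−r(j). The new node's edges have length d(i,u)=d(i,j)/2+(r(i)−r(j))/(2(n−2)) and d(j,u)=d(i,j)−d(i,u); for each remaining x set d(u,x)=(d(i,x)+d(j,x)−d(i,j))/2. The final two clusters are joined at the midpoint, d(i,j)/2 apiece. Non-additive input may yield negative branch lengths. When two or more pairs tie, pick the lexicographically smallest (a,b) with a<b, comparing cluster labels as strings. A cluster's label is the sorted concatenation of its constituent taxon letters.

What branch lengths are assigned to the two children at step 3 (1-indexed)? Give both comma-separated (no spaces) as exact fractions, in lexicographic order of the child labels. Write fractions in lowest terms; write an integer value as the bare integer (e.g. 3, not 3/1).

8,33/2

iteration 1: select B,M (d=22, Q=-228); attach at lengths (7, 15); label the merged cluster BM
  updated: d(BM,N)=69/2, d(BM,S)=49/2, d(BM,W)=33/2, d(BM,Z)=33/2
iteration 2: select N,Z (d=13, Q=-134); attach at lengths (49/6, 29/6); label the merged cluster NZ
  updated: d(BM,NZ)=19, d(NZ,S)=43/2, d(NZ,W)=27/2
iteration 3: select BM,S (d=49/2, Q=-88); attach at lengths (8, 33/2); label the merged cluster BMS
  updated: d(BMS,NZ)=8, d(BMS,W)=23/2
iteration 4: select BMS,NZ (d=8, Q=-33); attach at lengths (3, 5); label the merged cluster BMNSZ
  updated: d(BMNSZ,W)=17/2
iteration 5: select BMNSZ,W (d=17/2); attach at lengths (17/4, 17/4); label the merged cluster BMNSWZ
final tree: ((((B:7,M:15):8,S:33/2):3,(N:49/6,Z:29/6):5):17/4,W:17/4)
total length: 76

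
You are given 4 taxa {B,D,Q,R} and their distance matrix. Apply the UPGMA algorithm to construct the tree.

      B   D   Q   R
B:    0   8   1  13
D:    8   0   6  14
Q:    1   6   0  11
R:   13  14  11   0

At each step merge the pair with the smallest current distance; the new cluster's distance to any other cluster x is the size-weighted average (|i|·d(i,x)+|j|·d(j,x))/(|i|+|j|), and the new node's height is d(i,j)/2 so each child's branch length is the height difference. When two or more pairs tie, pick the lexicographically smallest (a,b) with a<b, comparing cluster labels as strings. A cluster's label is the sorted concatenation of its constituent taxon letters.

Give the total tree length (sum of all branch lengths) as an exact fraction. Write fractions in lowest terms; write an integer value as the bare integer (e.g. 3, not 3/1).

iteration 1: select B,Q (d=1); attach at lengths (1/2, 1/2); label the merged cluster BQ
  updated: d(BQ,D)=7, d(BQ,R)=12
iteration 2: select BQ,D (d=7); attach at lengths (3, 7/2); label the merged cluster BDQ
  updated: d(BDQ,R)=38/3
iteration 3: select BDQ,R (d=38/3); attach at lengths (17/6, 19/3); label the merged cluster BDQR
final tree: (((B:1/2,Q:1/2):3,D:7/2):17/6,R:19/3)
total length: 50/3

50/3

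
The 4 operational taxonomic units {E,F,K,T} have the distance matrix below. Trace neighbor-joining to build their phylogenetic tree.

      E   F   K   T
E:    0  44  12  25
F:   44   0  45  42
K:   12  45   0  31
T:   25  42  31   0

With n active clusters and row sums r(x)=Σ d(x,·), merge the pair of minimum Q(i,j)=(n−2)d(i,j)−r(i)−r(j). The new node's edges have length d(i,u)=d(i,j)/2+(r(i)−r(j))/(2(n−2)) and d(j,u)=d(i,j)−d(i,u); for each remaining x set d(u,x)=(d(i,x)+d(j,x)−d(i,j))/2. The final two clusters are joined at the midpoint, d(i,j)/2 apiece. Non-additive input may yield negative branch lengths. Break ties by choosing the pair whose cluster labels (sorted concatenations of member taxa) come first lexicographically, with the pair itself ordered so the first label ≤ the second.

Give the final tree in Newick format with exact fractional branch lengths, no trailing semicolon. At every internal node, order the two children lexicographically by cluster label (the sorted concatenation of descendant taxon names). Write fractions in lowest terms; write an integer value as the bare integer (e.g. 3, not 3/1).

(((E:17/4,K:31/4):37/4,F:117/4):51/8,T:51/8)

1. join E+K (d=12, Q=-145) ⇒ EK; edges |E|=17/4, |K|=31/4
  updated: d(EK,F)=77/2, d(EK,T)=22
2. join EK+F (d=77/2, Q=-205/2) ⇒ EFK; edges |EK|=37/4, |F|=117/4
  updated: d(EFK,T)=51/4
3. join EFK+T (d=51/4) ⇒ EFKT; edges |EFK|=51/8, |T|=51/8
final tree: (((E:17/4,K:31/4):37/4,F:117/4):51/8,T:51/8)
total length: 253/4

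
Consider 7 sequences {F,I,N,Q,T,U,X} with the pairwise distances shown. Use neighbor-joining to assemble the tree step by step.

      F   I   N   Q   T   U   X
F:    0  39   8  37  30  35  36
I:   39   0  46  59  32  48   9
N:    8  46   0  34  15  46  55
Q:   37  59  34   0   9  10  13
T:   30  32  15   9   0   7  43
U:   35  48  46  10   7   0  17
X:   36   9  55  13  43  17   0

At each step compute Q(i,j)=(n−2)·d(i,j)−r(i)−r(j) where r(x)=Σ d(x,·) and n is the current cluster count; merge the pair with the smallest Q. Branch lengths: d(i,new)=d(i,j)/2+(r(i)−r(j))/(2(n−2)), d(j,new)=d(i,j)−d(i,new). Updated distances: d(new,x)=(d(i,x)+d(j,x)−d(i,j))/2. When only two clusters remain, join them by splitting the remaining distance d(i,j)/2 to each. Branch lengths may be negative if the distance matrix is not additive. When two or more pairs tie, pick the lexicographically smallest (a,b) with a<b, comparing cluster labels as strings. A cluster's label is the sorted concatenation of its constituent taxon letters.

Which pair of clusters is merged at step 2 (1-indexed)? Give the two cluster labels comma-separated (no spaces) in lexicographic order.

F,N

1. join I+X (d=9, Q=-361) ⇒ IX; edges |I|=21/2, |X|=-3/2
  updated: d(F,IX)=33, d(IX,N)=46, d(IX,Q)=63/2, d(IX,T)=33, d(IX,U)=28
2. join F+N (d=8, Q=-260) ⇒ FN; edges |F|=13/4, |N|=19/4
  updated: d(FN,IX)=71/2, d(FN,Q)=63/2, d(FN,T)=37/2, d(FN,U)=73/2
3. join FN+IX (d=71/2, Q=-287/2) ⇒ FINX; edges |FN|=67/4, |IX|=75/4
  updated: d(FINX,Q)=55/4, d(FINX,T)=8, d(FINX,U)=29/2
4. join FINX+T (d=8, Q=-177/4) ⇒ FINTX; edges |FINX|=113/16, |T|=15/16
  updated: d(FINTX,Q)=59/8, d(FINTX,U)=27/4
5. join FINTX+Q (d=59/8, Q=-193/8) ⇒ FINQTX; edges |FINTX|=33/16, |Q|=85/16
  updated: d(FINQTX,U)=75/16
6. join FINQTX+U (d=75/16) ⇒ FINQTUX; edges |FINQTX|=75/32, |U|=75/32
final tree: (((((F:13/4,N:19/4):67/4,(I:21/2,X:-3/2):75/4):113/16,T:15/16):33/16,Q:85/16):75/32,U:75/32)
total length: 1161/16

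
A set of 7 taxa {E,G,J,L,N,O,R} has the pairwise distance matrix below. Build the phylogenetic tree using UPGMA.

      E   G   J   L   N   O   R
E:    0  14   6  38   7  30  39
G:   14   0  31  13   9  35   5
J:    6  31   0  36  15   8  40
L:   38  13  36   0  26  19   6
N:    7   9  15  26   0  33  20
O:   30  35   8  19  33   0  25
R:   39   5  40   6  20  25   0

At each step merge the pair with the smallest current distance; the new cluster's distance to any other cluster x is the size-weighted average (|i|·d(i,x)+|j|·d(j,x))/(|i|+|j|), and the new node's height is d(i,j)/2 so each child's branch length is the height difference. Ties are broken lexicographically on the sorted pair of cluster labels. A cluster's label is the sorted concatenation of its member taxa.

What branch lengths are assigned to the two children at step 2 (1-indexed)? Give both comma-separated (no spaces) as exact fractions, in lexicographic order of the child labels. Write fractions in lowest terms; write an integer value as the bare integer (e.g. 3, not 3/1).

1. join G+R (d=5) ⇒ GR; edges |G|=5/2, |R|=5/2
  updated: d(E,GR)=53/2, d(GR,J)=71/2, d(GR,L)=19/2, d(GR,N)=29/2, d(GR,O)=30
2. join E+J (d=6) ⇒ EJ; edges |E|=3, |J|=3
  updated: d(EJ,GR)=31, d(EJ,L)=37, d(EJ,N)=11, d(EJ,O)=19
3. join GR+L (d=19/2) ⇒ GLR; edges |GR|=9/4, |L|=19/4
  updated: d(EJ,GLR)=33, d(GLR,N)=55/3, d(GLR,O)=79/3
4. join EJ+N (d=11) ⇒ EJN; edges |EJ|=5/2, |N|=11/2
  updated: d(EJN,GLR)=253/9, d(EJN,O)=71/3
5. join EJN+O (d=71/3) ⇒ EJNO; edges |EJN|=19/3, |O|=71/6
  updated: d(EJNO,GLR)=83/3
6. join EJNO+GLR (d=83/3) ⇒ EGJLNOR; edges |EJNO|=2, |GLR|=109/12
final tree: ((((E:3,J:3):5/2,N:11/2):19/3,O:71/6):2,((G:5/2,R:5/2):9/4,L:19/4):109/12)
total length: 221/4

3,3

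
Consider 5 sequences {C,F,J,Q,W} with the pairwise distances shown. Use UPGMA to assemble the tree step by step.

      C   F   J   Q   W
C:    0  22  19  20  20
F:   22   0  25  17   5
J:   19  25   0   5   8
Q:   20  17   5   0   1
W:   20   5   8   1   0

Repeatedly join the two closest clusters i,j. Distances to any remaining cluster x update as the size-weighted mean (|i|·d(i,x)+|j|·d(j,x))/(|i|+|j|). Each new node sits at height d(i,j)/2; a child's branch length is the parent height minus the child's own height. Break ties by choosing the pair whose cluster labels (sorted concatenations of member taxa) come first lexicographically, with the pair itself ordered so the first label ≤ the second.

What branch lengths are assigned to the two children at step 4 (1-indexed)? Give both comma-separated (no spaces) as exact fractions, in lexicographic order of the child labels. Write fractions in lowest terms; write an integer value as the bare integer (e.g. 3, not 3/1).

iteration 1: select Q,W (d=1); attach at lengths (1/2, 1/2); label the merged cluster QW
  updated: d(C,QW)=20, d(F,QW)=11, d(J,QW)=13/2
iteration 2: select J,QW (d=13/2); attach at lengths (13/4, 11/4); label the merged cluster JQW
  updated: d(C,JQW)=59/3, d(F,JQW)=47/3
iteration 3: select F,JQW (d=47/3); attach at lengths (47/6, 55/12); label the merged cluster FJQW
  updated: d(C,FJQW)=81/4
iteration 4: select C,FJQW (d=81/4); attach at lengths (81/8, 55/24); label the merged cluster CFJQW
final tree: (C:81/8,(F:47/6,(J:13/4,(Q:1/2,W:1/2):11/4):55/12):55/24)
total length: 191/6

81/8,55/24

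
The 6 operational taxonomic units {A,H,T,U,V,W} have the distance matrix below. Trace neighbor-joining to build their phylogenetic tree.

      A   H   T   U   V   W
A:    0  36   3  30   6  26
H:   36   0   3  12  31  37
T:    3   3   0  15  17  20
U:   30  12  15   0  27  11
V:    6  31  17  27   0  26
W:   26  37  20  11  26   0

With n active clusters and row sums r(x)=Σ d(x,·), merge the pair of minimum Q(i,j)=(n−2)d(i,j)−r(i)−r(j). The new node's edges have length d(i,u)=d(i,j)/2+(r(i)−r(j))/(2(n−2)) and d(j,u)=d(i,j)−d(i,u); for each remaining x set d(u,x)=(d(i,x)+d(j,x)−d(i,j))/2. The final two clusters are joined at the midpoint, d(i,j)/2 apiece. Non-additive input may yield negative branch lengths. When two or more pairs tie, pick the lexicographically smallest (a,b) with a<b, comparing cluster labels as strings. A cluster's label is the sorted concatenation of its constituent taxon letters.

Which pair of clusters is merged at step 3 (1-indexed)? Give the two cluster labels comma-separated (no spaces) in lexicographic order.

step 1: merge (A,V) at d=6, Q=-184; branch lengths A→9/4, V→15/4; new cluster AV
  updated: d(AV,H)=61/2, d(AV,T)=7, d(AV,U)=51/2, d(AV,W)=23
step 2: merge (U,W) at d=11, Q=-243/2; branch lengths U→11/12, W→121/12; new cluster UW
  updated: d(AV,UW)=75/4, d(H,UW)=19, d(T,UW)=12
step 3: merge (AV,UW) at d=75/4, Q=-137/2; branch lengths AV→11, UW→31/4; new cluster AUVW
  updated: d(AUVW,H)=123/8, d(AUVW,T)=1/8
step 4: merge (AUVW,H) at d=123/8, Q=-37/2; branch lengths AUVW→25/4, H→73/8; new cluster AHUVW
  updated: d(AHUVW,T)=-49/8
step 5: merge (AHUVW,T) at d=-49/8; branch lengths AHUVW→-49/16, T→-49/16; new cluster AHTUVW
final tree: ((((A:9/4,V:15/4):11,(U:11/12,W:121/12):31/4):25/4,H:73/8):-49/16,T:-49/16)
total length: 45

AV,UW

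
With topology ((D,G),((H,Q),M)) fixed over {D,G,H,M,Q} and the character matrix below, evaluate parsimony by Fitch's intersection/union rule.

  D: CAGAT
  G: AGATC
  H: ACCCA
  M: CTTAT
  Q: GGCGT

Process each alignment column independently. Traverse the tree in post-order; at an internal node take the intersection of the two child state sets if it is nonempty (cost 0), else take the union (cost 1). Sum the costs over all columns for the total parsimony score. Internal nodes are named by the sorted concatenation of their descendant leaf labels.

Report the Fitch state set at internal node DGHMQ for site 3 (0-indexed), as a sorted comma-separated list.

A

DG@0: {C} ∪ {A} = {A,C} (union, +1)
HQ@0: {A} ∪ {G} = {A,G} (union, +1)
HMQ@0: {A,G} ∪ {C} = {A,C,G} (union, +1)
DGHMQ@0: {A,C} ∩ {A,C,G} = {A,C} (intersection, +0)
DG@1: {A} ∪ {G} = {A,G} (union, +1)
HQ@1: {C} ∪ {G} = {C,G} (union, +1)
HMQ@1: {C,G} ∪ {T} = {C,G,T} (union, +1)
DGHMQ@1: {A,G} ∩ {C,G,T} = {G} (intersection, +0)
DG@2: {G} ∪ {A} = {A,G} (union, +1)
HQ@2: {C} ∩ {C} = {C} (intersection, +0)
HMQ@2: {C} ∪ {T} = {C,T} (union, +1)
DGHMQ@2: {A,G} ∪ {C,T} = {A,C,G,T} (union, +1)
DG@3: {A} ∪ {T} = {A,T} (union, +1)
HQ@3: {C} ∪ {G} = {C,G} (union, +1)
HMQ@3: {C,G} ∪ {A} = {A,C,G} (union, +1)
DGHMQ@3: {A,T} ∩ {A,C,G} = {A} (intersection, +0)
DG@4: {T} ∪ {C} = {C,T} (union, +1)
HQ@4: {A} ∪ {T} = {A,T} (union, +1)
HMQ@4: {A,T} ∩ {T} = {T} (intersection, +0)
DGHMQ@4: {C,T} ∩ {T} = {T} (intersection, +0)
per-site changes: [3, 3, 3, 3, 2]; total = 14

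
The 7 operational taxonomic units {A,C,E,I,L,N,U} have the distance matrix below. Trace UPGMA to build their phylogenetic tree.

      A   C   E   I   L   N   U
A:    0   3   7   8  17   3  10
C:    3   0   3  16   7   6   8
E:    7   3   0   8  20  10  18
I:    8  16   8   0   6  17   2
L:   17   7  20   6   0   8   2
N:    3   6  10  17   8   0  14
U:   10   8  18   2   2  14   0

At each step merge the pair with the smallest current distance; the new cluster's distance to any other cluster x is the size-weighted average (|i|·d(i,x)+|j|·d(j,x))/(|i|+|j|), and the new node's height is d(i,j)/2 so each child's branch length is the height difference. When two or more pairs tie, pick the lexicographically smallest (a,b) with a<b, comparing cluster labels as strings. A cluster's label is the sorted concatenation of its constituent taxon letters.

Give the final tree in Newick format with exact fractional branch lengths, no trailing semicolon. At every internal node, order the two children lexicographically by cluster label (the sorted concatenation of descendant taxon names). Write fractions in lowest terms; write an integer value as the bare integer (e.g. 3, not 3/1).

((((A:3/2,C:3/2):3/4,N:9/4):13/12,E:10/3):71/24,((I:1,U:1):1,L:2):103/24)

step 1: merge (I,U) at d=2; branch lengths I→1, U→1; new cluster IU
  updated: d(A,IU)=9, d(C,IU)=12, d(E,IU)=13, d(IU,L)=4, d(IU,N)=31/2
step 2: merge (A,C) at d=3; branch lengths A→3/2, C→3/2; new cluster AC
  updated: d(AC,E)=5, d(AC,IU)=21/2, d(AC,L)=12, d(AC,N)=9/2
step 3: merge (IU,L) at d=4; branch lengths IU→1, L→2; new cluster ILU
  updated: d(AC,ILU)=11, d(E,ILU)=46/3, d(ILU,N)=13
step 4: merge (AC,N) at d=9/2; branch lengths AC→3/4, N→9/4; new cluster ACN
  updated: d(ACN,E)=20/3, d(ACN,ILU)=35/3
step 5: merge (ACN,E) at d=20/3; branch lengths ACN→13/12, E→10/3; new cluster ACEN
  updated: d(ACEN,ILU)=151/12
step 6: merge (ACEN,ILU) at d=151/12; branch lengths ACEN→71/24, ILU→103/24; new cluster ACEILNU
final tree: ((((A:3/2,C:3/2):3/4,N:9/4):13/12,E:10/3):71/24,((I:1,U:1):1,L:2):103/24)
total length: 68/3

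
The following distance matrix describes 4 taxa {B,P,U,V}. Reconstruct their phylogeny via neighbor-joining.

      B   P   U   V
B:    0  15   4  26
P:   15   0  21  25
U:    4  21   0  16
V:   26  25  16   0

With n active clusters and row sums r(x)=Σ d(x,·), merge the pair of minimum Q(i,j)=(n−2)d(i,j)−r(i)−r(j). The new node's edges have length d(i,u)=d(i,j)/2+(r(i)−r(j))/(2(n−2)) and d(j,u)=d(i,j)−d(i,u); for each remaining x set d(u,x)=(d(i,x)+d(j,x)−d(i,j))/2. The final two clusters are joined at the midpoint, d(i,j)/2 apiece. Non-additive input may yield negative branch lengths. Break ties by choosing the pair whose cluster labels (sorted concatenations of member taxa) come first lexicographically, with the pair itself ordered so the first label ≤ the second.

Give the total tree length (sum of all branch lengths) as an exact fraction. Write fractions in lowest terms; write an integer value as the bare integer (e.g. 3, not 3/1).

34

1. join B+U (d=4, Q=-78) ⇒ BU; edges |B|=3, |U|=1
  updated: d(BU,P)=16, d(BU,V)=19
2. join BU+P (d=16, Q=-60) ⇒ BPU; edges |BU|=5, |P|=11
  updated: d(BPU,V)=14
3. join BPU+V (d=14) ⇒ BPUV; edges |BPU|=7, |V|=7
final tree: (((B:3,U:1):5,P:11):7,V:7)
total length: 34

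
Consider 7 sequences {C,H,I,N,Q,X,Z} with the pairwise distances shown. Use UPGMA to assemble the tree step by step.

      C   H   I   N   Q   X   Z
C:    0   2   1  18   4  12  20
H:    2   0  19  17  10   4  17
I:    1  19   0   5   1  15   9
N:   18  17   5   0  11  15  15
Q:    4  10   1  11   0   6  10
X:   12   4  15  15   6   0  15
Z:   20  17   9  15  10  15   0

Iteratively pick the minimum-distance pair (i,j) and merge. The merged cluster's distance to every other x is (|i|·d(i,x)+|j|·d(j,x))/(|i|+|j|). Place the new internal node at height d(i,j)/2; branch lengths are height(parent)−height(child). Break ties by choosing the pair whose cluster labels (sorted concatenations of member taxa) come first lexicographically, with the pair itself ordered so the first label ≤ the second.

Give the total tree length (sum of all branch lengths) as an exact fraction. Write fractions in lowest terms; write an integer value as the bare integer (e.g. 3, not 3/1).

iteration 1: select C,I (d=1); attach at lengths (1/2, 1/2); label the merged cluster CI
  updated: d(CI,H)=21/2, d(CI,N)=23/2, d(CI,Q)=5/2, d(CI,X)=27/2, d(CI,Z)=29/2
iteration 2: select CI,Q (d=5/2); attach at lengths (3/4, 5/4); label the merged cluster CIQ
  updated: d(CIQ,H)=31/3, d(CIQ,N)=34/3, d(CIQ,X)=11, d(CIQ,Z)=13
iteration 3: select H,X (d=4); attach at lengths (2, 2); label the merged cluster HX
  updated: d(CIQ,HX)=32/3, d(HX,N)=16, d(HX,Z)=16
iteration 4: select CIQ,HX (d=32/3); attach at lengths (49/12, 10/3); label the merged cluster CHIQX
  updated: d(CHIQX,N)=66/5, d(CHIQX,Z)=71/5
iteration 5: select CHIQX,N (d=66/5); attach at lengths (19/15, 33/5); label the merged cluster CHINQX
  updated: d(CHINQX,Z)=43/3
iteration 6: select CHINQX,Z (d=43/3); attach at lengths (17/30, 43/6); label the merged cluster CHINQXZ
final tree: (((((C:1/2,I:1/2):3/4,Q:5/4):49/12,(H:2,X:2):10/3):19/15,N:33/5):17/30,Z:43/6)
total length: 1801/60

1801/60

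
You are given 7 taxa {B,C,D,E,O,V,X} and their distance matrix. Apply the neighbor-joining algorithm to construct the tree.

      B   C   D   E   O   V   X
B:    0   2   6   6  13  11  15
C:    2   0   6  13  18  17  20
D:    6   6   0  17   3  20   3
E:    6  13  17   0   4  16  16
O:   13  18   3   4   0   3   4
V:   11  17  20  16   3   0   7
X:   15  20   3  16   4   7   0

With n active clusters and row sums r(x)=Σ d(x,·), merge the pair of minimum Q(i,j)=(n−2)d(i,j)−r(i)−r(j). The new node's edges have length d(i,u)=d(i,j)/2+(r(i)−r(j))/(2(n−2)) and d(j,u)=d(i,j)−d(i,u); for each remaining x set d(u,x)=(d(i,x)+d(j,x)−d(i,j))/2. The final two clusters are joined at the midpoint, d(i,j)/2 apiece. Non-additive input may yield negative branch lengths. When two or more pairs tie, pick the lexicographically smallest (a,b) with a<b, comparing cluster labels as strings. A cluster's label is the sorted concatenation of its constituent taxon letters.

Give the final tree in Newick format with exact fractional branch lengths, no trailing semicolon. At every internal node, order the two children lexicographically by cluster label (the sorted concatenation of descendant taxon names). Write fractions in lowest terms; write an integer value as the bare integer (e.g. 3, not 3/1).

step 1: merge (B,C) at d=2, Q=-119; branch lengths B→-13/10, C→33/10; new cluster BC
  updated: d(BC,D)=5, d(BC,E)=17/2, d(BC,O)=29/2, d(BC,V)=13, d(BC,X)=33/2
step 2: merge (BC,D) at d=5, Q=-171/2; branch lengths BC→59/16, D→21/16; new cluster BCD
  updated: d(BCD,E)=41/4, d(BCD,O)=25/4, d(BCD,V)=14, d(BCD,X)=29/4
step 3: merge (BCD,E) at d=41/4, Q=-213/4; branch lengths BCD→89/24, E→157/24; new cluster BCDE
  updated: d(BCDE,O)=0, d(BCDE,V)=79/8, d(BCDE,X)=13/2
step 4: merge (BCDE,O) at d=0, Q=-187/8; branch lengths BCDE→75/32, O→-75/32; new cluster BCDEO
  updated: d(BCDEO,V)=103/16, d(BCDEO,X)=21/4
step 5: merge (BCDEO,V) at d=103/16, Q=-299/16; branch lengths BCDEO→75/32, V→131/32; new cluster BCDEOV
  updated: d(BCDEOV,X)=93/32
step 6: merge (BCDEOV,X) at d=93/32; branch lengths BCDEOV→93/64, X→93/64; new cluster BCDEOVX
final tree: ((((((B:-13/10,C:33/10):59/16,D:21/16):89/24,E:157/24):75/32,O:-75/32):75/32,V:131/32):93/64,X:93/64)
total length: 851/32

((((((B:-13/10,C:33/10):59/16,D:21/16):89/24,E:157/24):75/32,O:-75/32):75/32,V:131/32):93/64,X:93/64)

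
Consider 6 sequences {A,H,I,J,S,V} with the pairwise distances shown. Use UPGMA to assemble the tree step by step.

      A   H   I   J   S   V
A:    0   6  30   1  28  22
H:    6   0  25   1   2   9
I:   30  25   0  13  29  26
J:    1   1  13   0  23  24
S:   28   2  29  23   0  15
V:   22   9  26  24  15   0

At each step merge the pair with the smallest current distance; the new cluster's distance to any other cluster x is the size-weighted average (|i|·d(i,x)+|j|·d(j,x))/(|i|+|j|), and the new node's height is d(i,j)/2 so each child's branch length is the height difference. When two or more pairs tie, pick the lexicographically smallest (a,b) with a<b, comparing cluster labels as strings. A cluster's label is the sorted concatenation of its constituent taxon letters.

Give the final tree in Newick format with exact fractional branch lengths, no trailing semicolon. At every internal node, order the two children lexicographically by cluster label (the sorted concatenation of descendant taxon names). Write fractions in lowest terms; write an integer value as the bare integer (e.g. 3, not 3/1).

(((A:1/2,J:1/2):49/6,((H:1,S:1):5,V:6):8/3):109/30,I:123/10)

step 1: merge (A,J) at d=1; branch lengths A→1/2, J→1/2; new cluster AJ
  updated: d(AJ,H)=7/2, d(AJ,I)=43/2, d(AJ,S)=51/2, d(AJ,V)=23
step 2: merge (H,S) at d=2; branch lengths H→1, S→1; new cluster HS
  updated: d(AJ,HS)=29/2, d(HS,I)=27, d(HS,V)=12
step 3: merge (HS,V) at d=12; branch lengths HS→5, V→6; new cluster HSV
  updated: d(AJ,HSV)=52/3, d(HSV,I)=80/3
step 4: merge (AJ,HSV) at d=52/3; branch lengths AJ→49/6, HSV→8/3; new cluster AHJSV
  updated: d(AHJSV,I)=123/5
step 5: merge (AHJSV,I) at d=123/5; branch lengths AHJSV→109/30, I→123/10; new cluster AHIJSV
final tree: (((A:1/2,J:1/2):49/6,((H:1,S:1):5,V:6):8/3):109/30,I:123/10)
total length: 1223/30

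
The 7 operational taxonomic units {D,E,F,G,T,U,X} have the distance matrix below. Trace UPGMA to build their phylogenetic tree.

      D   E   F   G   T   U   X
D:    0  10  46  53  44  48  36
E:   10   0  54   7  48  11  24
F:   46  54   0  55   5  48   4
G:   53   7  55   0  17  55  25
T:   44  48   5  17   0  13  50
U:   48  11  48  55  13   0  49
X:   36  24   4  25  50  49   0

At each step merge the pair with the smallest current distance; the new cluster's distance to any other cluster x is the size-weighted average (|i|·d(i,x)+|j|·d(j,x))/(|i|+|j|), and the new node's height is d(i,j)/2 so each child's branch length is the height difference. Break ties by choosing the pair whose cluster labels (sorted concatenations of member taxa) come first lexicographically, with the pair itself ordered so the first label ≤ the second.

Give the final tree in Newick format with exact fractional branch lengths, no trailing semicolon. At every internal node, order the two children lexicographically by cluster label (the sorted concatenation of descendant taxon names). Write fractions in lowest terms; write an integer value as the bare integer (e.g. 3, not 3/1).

iteration 1: select F,X (d=4); attach at lengths (2, 2); label the merged cluster FX
  updated: d(D,FX)=41, d(E,FX)=39, d(FX,G)=40, d(FX,T)=55/2, d(FX,U)=97/2
iteration 2: select E,G (d=7); attach at lengths (7/2, 7/2); label the merged cluster EG
  updated: d(D,EG)=63/2, d(EG,FX)=79/2, d(EG,T)=65/2, d(EG,U)=33
iteration 3: select T,U (d=13); attach at lengths (13/2, 13/2); label the merged cluster TU
  updated: d(D,TU)=46, d(EG,TU)=131/4, d(FX,TU)=38
iteration 4: select D,EG (d=63/2); attach at lengths (63/4, 49/4); label the merged cluster DEG
  updated: d(DEG,FX)=40, d(DEG,TU)=223/6
iteration 5: select DEG,TU (d=223/6); attach at lengths (17/6, 145/12); label the merged cluster DEGTU
  updated: d(DEGTU,FX)=196/5
iteration 6: select DEGTU,FX (d=196/5); attach at lengths (61/60, 88/5); label the merged cluster DEFGTUX
final tree: (((D:63/4,(E:7/2,G:7/2):49/4):17/6,(T:13/2,U:13/2):145/12):61/60,(F:2,X:2):88/5)
total length: 1283/15

(((D:63/4,(E:7/2,G:7/2):49/4):17/6,(T:13/2,U:13/2):145/12):61/60,(F:2,X:2):88/5)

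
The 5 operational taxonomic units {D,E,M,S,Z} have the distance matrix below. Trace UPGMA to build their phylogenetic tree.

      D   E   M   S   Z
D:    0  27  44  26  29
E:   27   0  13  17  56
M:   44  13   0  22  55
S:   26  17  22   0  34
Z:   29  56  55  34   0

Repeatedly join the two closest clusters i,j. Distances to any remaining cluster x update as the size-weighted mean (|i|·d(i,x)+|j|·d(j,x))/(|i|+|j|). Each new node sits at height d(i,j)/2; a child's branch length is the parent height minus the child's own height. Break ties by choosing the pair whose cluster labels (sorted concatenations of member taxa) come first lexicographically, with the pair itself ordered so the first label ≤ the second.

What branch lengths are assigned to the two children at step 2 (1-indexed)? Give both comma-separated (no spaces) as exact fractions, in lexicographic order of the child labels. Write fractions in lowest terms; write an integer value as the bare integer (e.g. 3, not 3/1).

step 1: merge (E,M) at d=13; branch lengths E→13/2, M→13/2; new cluster EM
  updated: d(D,EM)=71/2, d(EM,S)=39/2, d(EM,Z)=111/2
step 2: merge (EM,S) at d=39/2; branch lengths EM→13/4, S→39/4; new cluster EMS
  updated: d(D,EMS)=97/3, d(EMS,Z)=145/3
step 3: merge (D,Z) at d=29; branch lengths D→29/2, Z→29/2; new cluster DZ
  updated: d(DZ,EMS)=121/3
step 4: merge (DZ,EMS) at d=121/3; branch lengths DZ→17/3, EMS→125/12; new cluster DEMSZ
final tree: ((D:29/2,Z:29/2):17/3,((E:13/2,M:13/2):13/4,S:39/4):125/12)
total length: 853/12

13/4,39/4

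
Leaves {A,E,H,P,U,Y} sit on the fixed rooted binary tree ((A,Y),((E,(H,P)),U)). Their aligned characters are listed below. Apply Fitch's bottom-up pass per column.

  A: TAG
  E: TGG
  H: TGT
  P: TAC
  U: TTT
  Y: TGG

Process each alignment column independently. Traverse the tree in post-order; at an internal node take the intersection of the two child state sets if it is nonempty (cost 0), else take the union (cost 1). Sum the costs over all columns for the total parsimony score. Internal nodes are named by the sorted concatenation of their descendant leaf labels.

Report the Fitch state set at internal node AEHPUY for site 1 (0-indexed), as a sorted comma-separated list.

site 0, node AY: A={T} ∩ Y={T} → {T} (+0)
site 0, node HP: H={T} ∩ P={T} → {T} (+0)
site 0, node EHP: E={T} ∩ HP={T} → {T} (+0)
site 0, node EHPU: EHP={T} ∩ U={T} → {T} (+0)
site 0, node AEHPUY: AY={T} ∩ EHPU={T} → {T} (+0)
site 1, node AY: A={A} ∪ Y={G} → {A,G} (+1)
site 1, node HP: H={G} ∪ P={A} → {A,G} (+1)
site 1, node EHP: E={G} ∩ HP={A,G} → {G} (+0)
site 1, node EHPU: EHP={G} ∪ U={T} → {G,T} (+1)
site 1, node AEHPUY: AY={A,G} ∩ EHPU={G,T} → {G} (+0)
site 2, node AY: A={G} ∩ Y={G} → {G} (+0)
site 2, node HP: H={T} ∪ P={C} → {C,T} (+1)
site 2, node EHP: E={G} ∪ HP={C,T} → {C,G,T} (+1)
site 2, node EHPU: EHP={C,G,T} ∩ U={T} → {T} (+0)
site 2, node AEHPUY: AY={G} ∪ EHPU={T} → {G,T} (+1)
per-site changes: [0, 3, 3]; total = 6

G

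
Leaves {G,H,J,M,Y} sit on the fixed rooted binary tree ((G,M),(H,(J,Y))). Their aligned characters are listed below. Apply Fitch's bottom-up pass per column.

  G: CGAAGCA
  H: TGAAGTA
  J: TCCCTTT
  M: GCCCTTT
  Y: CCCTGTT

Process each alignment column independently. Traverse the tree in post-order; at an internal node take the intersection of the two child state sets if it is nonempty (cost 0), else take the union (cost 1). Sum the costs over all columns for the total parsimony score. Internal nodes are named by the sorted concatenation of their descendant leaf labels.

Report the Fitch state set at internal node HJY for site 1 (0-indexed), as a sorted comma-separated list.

C,G

GM@0: {C} ∪ {G} = {C,G} (union, +1)
JY@0: {T} ∪ {C} = {C,T} (union, +1)
HJY@0: {T} ∩ {C,T} = {T} (intersection, +0)
GHJMY@0: {C,G} ∪ {T} = {C,G,T} (union, +1)
GM@1: {G} ∪ {C} = {C,G} (union, +1)
JY@1: {C} ∩ {C} = {C} (intersection, +0)
HJY@1: {G} ∪ {C} = {C,G} (union, +1)
GHJMY@1: {C,G} ∩ {C,G} = {C,G} (intersection, +0)
GM@2: {A} ∪ {C} = {A,C} (union, +1)
JY@2: {C} ∩ {C} = {C} (intersection, +0)
HJY@2: {A} ∪ {C} = {A,C} (union, +1)
GHJMY@2: {A,C} ∩ {A,C} = {A,C} (intersection, +0)
GM@3: {A} ∪ {C} = {A,C} (union, +1)
JY@3: {C} ∪ {T} = {C,T} (union, +1)
HJY@3: {A} ∪ {C,T} = {A,C,T} (union, +1)
GHJMY@3: {A,C} ∩ {A,C,T} = {A,C} (intersection, +0)
GM@4: {G} ∪ {T} = {G,T} (union, +1)
JY@4: {T} ∪ {G} = {G,T} (union, +1)
HJY@4: {G} ∩ {G,T} = {G} (intersection, +0)
GHJMY@4: {G,T} ∩ {G} = {G} (intersection, +0)
GM@5: {C} ∪ {T} = {C,T} (union, +1)
JY@5: {T} ∩ {T} = {T} (intersection, +0)
HJY@5: {T} ∩ {T} = {T} (intersection, +0)
GHJMY@5: {C,T} ∩ {T} = {T} (intersection, +0)
GM@6: {A} ∪ {T} = {A,T} (union, +1)
JY@6: {T} ∩ {T} = {T} (intersection, +0)
HJY@6: {A} ∪ {T} = {A,T} (union, +1)
GHJMY@6: {A,T} ∩ {A,T} = {A,T} (intersection, +0)
per-site changes: [3, 2, 2, 3, 2, 1, 2]; total = 15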